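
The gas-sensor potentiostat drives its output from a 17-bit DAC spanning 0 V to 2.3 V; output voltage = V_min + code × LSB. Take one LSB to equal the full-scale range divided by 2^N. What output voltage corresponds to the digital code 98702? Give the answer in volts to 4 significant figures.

Span = 2.3 V. LSB = 2.3 V / 2^17.
V_out = 0 + 98702 × (2.3/131072) V
      = 0 + 1.73198 = 1.73198 V.

1.732 V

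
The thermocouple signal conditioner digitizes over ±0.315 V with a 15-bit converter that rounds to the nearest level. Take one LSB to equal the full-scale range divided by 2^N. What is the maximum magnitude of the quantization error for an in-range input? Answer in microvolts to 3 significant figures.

9.61 µV

Full-scale range = 0.315 V − (-0.315 V) = 0.63 V.
LSB = 0.63 V / 2^15 = 19.226 µV.
|e|_max = LSB/2 = 9.61 µV.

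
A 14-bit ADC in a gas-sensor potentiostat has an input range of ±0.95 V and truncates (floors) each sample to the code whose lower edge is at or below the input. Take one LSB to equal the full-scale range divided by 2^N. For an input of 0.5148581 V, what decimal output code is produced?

12631

Full-scale range = 0.95 V − (-0.95 V) = 1.9 V. LSB = 1.9 V / 2^14 ≈ 116.0 µV.
code = ⌊(V_in − V_min)/LSB⌋ = ⌊(V_in − V_min) × 2^14 / range⌋
     = ⌊(0.5148581 − (-0.95)) × 16384 / 1.9⌋ = ⌊1.4648581 × 16384/1.9⌋
     = ⌊12631.703⌋ = 12631.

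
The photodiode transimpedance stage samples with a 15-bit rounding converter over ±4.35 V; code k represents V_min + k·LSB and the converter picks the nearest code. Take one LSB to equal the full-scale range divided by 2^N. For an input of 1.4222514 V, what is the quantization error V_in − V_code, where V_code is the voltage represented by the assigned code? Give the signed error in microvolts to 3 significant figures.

Full-scale range = 4.35 V − (-4.35 V) = 8.7 V. LSB = 8.7 V / 2^15 ≈ 265.5 µV.
(1.4222514 − (-4.35)) / LSB = 5.7722514 × 32768/8.7 = 21740.8200. Nearest integer: k = 21741.
V_code = V_min + k × range/2^15 = -4.35 + 21741 × 8.7/32768 = 1.4222991943 V.
V_in − V_code = 1.4222514 − (1.4222991943) = −47.8 µV.

−47.8 µV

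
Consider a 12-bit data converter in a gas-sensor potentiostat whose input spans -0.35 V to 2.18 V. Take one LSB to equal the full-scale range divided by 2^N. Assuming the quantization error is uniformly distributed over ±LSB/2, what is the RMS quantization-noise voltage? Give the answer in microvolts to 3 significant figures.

178 µV

The full-scale span is 2.18 − (-0.35) = 2.53 V.
LSB = 2.53 V ÷ 2^12 = 2.53/4096 V = 0.61768 mV.
For a uniform distribution on [−LSB/2, +LSB/2], V_rms = LSB/√12 = 0.61768 mV/3.4641 = 178 µV.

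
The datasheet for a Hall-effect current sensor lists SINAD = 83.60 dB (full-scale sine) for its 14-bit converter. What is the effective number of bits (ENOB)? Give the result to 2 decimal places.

ENOB = (SINAD − 1.76) / 6.02 = (83.60 − 1.76) / 6.02 = 81.84 / 6.02 = 13.5947.

13.59 bits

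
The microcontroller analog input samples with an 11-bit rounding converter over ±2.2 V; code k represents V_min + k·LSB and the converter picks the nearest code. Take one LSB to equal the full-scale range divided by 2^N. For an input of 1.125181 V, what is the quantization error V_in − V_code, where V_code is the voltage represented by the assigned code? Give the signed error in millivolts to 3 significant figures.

The full-scale span is 2.2 − (-2.2) = 4.4 V. LSB = 4.4 V / 2^11 ≈ 2.148 mV.
(V_in − V_min)/LSB = (1.125181 − (-2.2)) × 2048/4.4 = 1547.7206 → nearest code k = 1548.
V_code = V_min + k × range/2^11 = -2.2 + 1548 × 4.4/2048 = 1.125781250 V.
Error = V_in − V_code = 1.125181 − (1.125781250) = −0.600 mV.

−0.600 mV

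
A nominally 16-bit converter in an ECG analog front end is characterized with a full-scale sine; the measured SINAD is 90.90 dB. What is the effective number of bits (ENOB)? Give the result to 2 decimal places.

14.81 bits

ENOB = (SINAD − 1.76) / 6.02 = (90.90 − 1.76) / 6.02 = 89.14 / 6.02 = 14.8073.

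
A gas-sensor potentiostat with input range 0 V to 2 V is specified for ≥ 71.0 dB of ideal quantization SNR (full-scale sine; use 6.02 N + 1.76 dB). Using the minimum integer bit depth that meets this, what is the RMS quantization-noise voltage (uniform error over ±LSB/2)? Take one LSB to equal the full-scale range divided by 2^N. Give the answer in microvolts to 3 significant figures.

141 µV

Full-scale range = 2 V.
6.02 N + 1.76 ≥ 71.0 gives N ≥ 11.502, so the minimum integer is 12.
LSB = 2 V ÷ 2^12 = 2/4096 V = 488.28 µV.
σ_q = LSB/√12 = 488.28 µV/3.4641 = 141 µV.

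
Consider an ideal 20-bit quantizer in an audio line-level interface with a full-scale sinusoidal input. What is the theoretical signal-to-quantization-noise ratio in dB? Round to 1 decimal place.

122.2 dB

6.02(20) + 1.76 = 120.40 + 1.76 = 122.16 dB.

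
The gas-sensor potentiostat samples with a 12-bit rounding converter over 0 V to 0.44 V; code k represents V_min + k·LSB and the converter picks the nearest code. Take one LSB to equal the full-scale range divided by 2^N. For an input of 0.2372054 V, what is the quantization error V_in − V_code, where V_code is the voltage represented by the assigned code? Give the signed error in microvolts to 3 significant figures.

+17.9 µV

Full-scale range = 0.44 V. LSB = 0.44 V / 2^12 ≈ 107.4 µV.
(V_in − V_min)/LSB = (0.2372054 − (0)) × 4096/0.44 = 2208.1666 → nearest code k = 2208.
V_code = 0 + (2208/4096) × 0.44 = 0.2371875000 V.
V_in − V_code = 0.2372054 − (0.2371875000) = +17.9 µV.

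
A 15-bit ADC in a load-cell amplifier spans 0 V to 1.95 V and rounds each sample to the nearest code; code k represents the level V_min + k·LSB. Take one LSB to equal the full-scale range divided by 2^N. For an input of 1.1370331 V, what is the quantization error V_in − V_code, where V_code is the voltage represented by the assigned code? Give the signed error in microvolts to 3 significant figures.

−10.7 µV

Span = 1.95 V. LSB = 1.95 V / 2^15 ≈ 59.51 µV.
(1.1370331 − (0)) / LSB = 1.1370331 × 32768/1.95 = 19106.8208. Nearest integer: k = 19107.
V_code = V_min + k × range/2^15 = 0 + 19107 × 1.95/32768 = 1.1370437622 V.
e = 1.1370331 − (1.1370437622) = −10.7 µV.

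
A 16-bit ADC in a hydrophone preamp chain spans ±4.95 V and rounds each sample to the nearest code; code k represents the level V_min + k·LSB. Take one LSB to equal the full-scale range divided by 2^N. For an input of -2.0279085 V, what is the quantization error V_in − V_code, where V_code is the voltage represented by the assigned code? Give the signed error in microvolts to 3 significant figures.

Full-scale range = 4.95 V − (-4.95 V) = 9.9 V. LSB = 9.9 V / 2^16 ≈ 151.1 µV.
(V_in − V_min)/LSB = (-2.0279085 − (-4.95)) × 65536/9.9 = 19343.6554 → nearest code k = 19344.
Reconstructed level: -4.95 + 19344 × 9.9/65536 V = -2.0278564453 V.
e = -2.0279085 − (-2.0278564453) = −52.1 µV.

−52.1 µV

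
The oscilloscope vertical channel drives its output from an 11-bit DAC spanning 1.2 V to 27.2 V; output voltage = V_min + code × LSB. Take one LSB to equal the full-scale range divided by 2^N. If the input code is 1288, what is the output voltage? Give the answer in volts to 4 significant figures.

Range = 27.2 − (1.2) = 26 V. LSB = 26 V / 2^11.
Output = V_min + (1288/2048) × range = 1.2 + 0.628906 × 26 V
      = 1.2 + 16.3516 = 17.5516 V.

17.55 V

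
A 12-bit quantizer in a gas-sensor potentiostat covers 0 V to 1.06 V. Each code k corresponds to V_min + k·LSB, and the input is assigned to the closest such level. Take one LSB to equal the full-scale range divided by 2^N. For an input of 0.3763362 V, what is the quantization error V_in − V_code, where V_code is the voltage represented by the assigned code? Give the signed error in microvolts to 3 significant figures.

+56.9 µV

Full-scale range = 1.06 V. LSB = 1.06 V / 2^12 ≈ 258.8 µV.
(0.3763362 − (0)) / LSB = 0.3763362 × 4096/1.06 = 1454.2199. Nearest integer: k = 1454.
Reconstructed level: 0 + 1454 × 1.06/4096 V = 0.3762792969 V.
Error = V_in − V_code = 0.3763362 − (0.3762792969) = +56.9 µV.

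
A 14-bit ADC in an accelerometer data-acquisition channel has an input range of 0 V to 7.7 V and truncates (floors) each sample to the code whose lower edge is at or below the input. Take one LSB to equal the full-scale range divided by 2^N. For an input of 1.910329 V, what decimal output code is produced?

Full-scale range = 7.7 V. LSB = 7.7 V / 2^14 ≈ 470.0 µV.
code = ⌊(V_in − V_min)/LSB⌋ = ⌊(V_in − V_min) × 2^14 / range⌋
     = ⌊(1.910329 − (0)) × 16384 / 7.7⌋ = ⌊1.910329 × 16384/7.7⌋
     = ⌊4064.783⌋ = 4064.

4064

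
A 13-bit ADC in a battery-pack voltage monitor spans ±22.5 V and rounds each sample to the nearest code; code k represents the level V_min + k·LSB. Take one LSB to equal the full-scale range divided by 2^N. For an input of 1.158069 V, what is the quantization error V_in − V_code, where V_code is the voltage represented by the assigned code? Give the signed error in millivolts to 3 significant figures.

−0.989 mV

Range = 22.5 − (-22.5) = 45 V. LSB = 45 V / 2^13 ≈ 5.493 mV.
(1.158069 − (-22.5)) / LSB = 23.658069 × 8192/45 = 4306.8200. Nearest integer: k = 4307.
V_code = -22.5 + (4307/8192) × 45 = 1.159057617 V.
V_in − V_code = 1.158069 − (1.159057617) = −0.989 mV.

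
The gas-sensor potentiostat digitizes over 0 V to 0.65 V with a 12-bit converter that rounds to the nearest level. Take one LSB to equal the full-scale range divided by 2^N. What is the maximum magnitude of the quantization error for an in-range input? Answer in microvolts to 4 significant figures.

79.35 µV

Span = 0.65 V.
Step size = 0.65/4096 V = 158.691 µV.
A rounding quantizer has |error| ≤ LSB/2 = 79.35 µV.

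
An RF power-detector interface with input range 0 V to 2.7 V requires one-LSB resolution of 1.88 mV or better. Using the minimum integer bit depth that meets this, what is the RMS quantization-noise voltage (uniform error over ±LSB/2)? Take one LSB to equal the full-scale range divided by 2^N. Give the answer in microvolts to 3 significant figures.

Range is 2.7 V.
Levels needed ≥ 2.7/1.88 mV = 1436. 2^11 = 2048 suffices, so N_min = 11.
LSB = 2.7 V / 2^11 = 1.3184 mV.
RMS noise = LSB/√12 = 381 µV.

381 µV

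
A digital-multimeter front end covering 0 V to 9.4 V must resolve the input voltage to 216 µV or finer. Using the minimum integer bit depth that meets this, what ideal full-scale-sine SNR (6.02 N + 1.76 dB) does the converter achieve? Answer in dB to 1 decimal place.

Span = 9.4 V.
Required number of levels: 9.4/216 µV = 43519; smallest N with 2^N ≥ that is 16.
Ideal SNR at N = 16: 6.02·16 + 1.76 = 98.1 dB.

98.1 dB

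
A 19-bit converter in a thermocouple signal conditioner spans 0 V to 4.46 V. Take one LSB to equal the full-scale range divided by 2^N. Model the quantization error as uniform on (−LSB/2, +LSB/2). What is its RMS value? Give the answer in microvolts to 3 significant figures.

Full-scale range = 4.46 V.
LSB = 4.46 V / 2^19 = 8.5068 µV.
For a uniform distribution on [−LSB/2, +LSB/2], V_rms = LSB/√12 = 8.5068 µV/3.4641 = 2.46 µV.

2.46 µV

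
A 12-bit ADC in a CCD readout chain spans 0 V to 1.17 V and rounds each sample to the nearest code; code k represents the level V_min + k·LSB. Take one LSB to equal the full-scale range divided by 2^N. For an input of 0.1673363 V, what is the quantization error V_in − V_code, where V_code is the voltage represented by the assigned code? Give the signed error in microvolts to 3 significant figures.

−51.4 µV

Full-scale range = 1.17 V. LSB = 1.17 V / 2^12 ≈ 285.6 µV.
Position in LSBs: (0.1673363 − (0)) × 4096/1.17 = 585.8201; rounding gives k = 586.
Reconstructed level: 0 + 586 × 1.17/4096 V = 0.1673876953 V.
V_in − V_code = 0.1673363 − (0.1673876953) = −51.4 µV.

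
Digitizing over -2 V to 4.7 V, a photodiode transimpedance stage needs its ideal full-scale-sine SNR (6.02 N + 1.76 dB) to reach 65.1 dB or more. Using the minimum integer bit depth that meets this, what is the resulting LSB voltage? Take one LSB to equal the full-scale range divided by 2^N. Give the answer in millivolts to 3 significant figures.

Full-scale range = 4.7 V − (-2 V) = 6.7 V.
Solving 6.02 N ≥ 65.1 − 1.76: N ≥ 10.522. Round up → N = 11.
Step size = 6.7/2048 V = 3.27 mV.

3.27 mV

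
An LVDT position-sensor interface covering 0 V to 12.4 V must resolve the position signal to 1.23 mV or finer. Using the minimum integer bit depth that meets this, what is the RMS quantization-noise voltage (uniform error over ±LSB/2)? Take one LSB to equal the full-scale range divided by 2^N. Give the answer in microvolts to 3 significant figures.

218 µV

Span = 12.4 V.
12.4 V / 1.23 mV = 10080. Since 2^13 = 8192 and 2^14 = 16384, N = 14.
One LSB is 12.4 V / 16384 = 0.75684 mV.
RMS noise = LSB/√12 = 218 µV.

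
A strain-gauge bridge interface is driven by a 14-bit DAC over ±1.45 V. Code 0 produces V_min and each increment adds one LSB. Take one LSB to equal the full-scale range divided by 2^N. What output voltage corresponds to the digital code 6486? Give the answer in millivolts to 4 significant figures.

Full-scale range = 1.45 V − (-1.45 V) = 2.9 V. LSB = 2.9 V / 2^14.
V_out = V_min + code × LSB = -1.45 V + 6486 × 2.9 V / 16384
      = -1.45 + 1.14803 = -0.301965 V.

-302.0 mV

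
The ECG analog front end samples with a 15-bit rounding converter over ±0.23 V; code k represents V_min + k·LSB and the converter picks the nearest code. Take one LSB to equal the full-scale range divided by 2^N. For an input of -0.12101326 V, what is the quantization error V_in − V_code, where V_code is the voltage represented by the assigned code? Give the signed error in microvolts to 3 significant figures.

The full-scale span is 0.23 − (-0.23) = 0.46 V. LSB = 0.46 V / 2^15 ≈ 14.04 µV.
(V_in − V_min)/LSB = (-0.12101326 − (-0.23)) × 32768/0.46 = 7763.6467 → nearest code k = 7764.
V_code = -0.23 + (7764/32768) × 0.46 = -0.12100830078 V.
V_in − V_code = -0.12101326 − (-0.12100830078) = −4.96 µV.

−4.96 µV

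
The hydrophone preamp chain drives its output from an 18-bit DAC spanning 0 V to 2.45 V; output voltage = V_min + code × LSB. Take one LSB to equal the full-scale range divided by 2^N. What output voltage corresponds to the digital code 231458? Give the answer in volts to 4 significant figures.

Range is 2.45 V. LSB = 2.45 V / 2^18.
V_out = 0 + 231458 × (2.45/262144) V
      = 0 V + 2.16321 V = 2.16321 V.

2.163 V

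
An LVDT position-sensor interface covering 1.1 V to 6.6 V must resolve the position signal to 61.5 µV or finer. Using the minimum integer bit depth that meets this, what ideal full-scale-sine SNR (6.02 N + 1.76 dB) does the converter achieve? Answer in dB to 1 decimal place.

104.1 dB

Range = 6.6 − (1.1) = 5.5 V.
Levels needed ≥ 5.5/61.5 µV = 89430. 2^17 = 131072 suffices, so N_min = 17.
SNR = 6.02 × 17 + 1.76 = 104.10 dB.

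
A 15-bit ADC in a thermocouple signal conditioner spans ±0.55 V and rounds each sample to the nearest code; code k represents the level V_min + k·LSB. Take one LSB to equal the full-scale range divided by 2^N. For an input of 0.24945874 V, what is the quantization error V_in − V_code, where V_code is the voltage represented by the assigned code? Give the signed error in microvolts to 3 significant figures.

+5.00 µV

The full-scale span is 0.55 − (-0.55) = 1.1 V. LSB = 1.1 V / 2^15 ≈ 33.57 µV.
Position in LSBs: (0.24945874 − (-0.55)) × 32768/1.1 = 23815.1491; rounding gives k = 23815.
Reconstructed level: -0.55 + 23815 × 1.1/32768 V = 0.24945373535 V.
Error = V_in − V_code = 0.24945874 − (0.24945373535) = +5.00 µV.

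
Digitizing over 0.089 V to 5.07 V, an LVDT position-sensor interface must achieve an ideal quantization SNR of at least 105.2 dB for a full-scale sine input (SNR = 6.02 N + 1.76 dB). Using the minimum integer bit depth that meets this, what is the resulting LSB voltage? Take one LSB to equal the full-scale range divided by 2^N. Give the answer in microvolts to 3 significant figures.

19.0 µV

Range = 5.07 − (0.089) = 4.981 V.
N ≥ (105.2 − 1.76)/6.02 = 17.183 → N_min = 18.
LSB = 4.981 V / 2^18 = 19.0 µV.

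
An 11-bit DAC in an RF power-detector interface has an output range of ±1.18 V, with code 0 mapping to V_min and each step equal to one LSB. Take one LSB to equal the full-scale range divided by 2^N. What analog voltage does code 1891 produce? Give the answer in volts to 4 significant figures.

Range = 1.18 − (-1.18) = 2.36 V. LSB = 2.36 V / 2^11.
V_out = V_min + code × LSB = -1.18 V + 1891 × 2.36 V / 2048
      = -1.18 + 2.17908 = 0.999082 V.

0.9991 V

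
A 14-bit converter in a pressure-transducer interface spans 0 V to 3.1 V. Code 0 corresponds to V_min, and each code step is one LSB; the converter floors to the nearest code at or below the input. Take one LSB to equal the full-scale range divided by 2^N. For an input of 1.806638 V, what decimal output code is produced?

9548

Range is 3.1 V. LSB = 3.1 V / 2^14 ≈ 189.2 µV.
V_in − V_min = 1.806638 − (0) = 1.806638 V.
Divide by LSB: 1.806638 × 16384/3.1 = 9548.3732.
Truncating gives code 9548.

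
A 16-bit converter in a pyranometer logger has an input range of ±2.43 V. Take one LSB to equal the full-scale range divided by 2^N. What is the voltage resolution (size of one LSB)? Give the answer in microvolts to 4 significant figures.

Range = 2.43 − (-2.43) = 4.86 V.
Number of codes = 2^16 = 65536.
LSB = 4.86 V ÷ 2^16 = 4.86/65536 V = 74.16 µV.

74.16 µV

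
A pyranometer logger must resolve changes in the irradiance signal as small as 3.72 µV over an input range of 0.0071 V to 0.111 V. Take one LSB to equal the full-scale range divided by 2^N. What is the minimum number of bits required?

15 bits

The full-scale span is 0.111 − (0.0071) = 0.1039 V.
Required number of levels: 0.1039/3.72 µV = 27930; smallest N with 2^N ≥ that is 15.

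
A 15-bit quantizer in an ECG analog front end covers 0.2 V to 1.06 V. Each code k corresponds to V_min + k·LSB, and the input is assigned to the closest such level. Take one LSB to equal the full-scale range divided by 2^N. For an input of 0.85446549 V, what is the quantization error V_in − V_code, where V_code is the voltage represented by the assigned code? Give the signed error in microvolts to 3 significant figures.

Range = 1.06 − (0.2) = 0.86 V. LSB = 0.86 V / 2^15 ≈ 26.25 µV.
Position in LSBs: (0.85446549 − (0.2)) × 32768/0.86 = 24936.6572; rounding gives k = 24937.
V_code = V_min + k × range/2^15 = 0.2 + 24937 × 0.86/32768 = 0.85447448730 V.
e = 0.85446549 − (0.85447448730) = −9.00 µV.

−9.00 µV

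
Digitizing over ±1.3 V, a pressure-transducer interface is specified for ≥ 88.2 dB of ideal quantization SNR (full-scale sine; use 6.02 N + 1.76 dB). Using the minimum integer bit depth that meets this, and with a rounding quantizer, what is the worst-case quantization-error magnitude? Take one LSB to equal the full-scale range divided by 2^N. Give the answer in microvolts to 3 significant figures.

39.7 µV

The full-scale span is 1.3 − (-1.3) = 2.6 V.
6.02 N + 1.76 ≥ 88.2 gives N ≥ 14.359, so the minimum integer is 15.
One LSB is 2.6 V / 32768 = 79.346 µV.
Max error for round-to-nearest is LSB/2 = 39.7 µV.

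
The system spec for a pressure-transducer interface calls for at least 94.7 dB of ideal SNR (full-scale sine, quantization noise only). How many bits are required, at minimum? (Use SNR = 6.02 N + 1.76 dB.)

Required N = ⌈(94.7 − 1.76)/6.02⌉ = ⌈15.439⌉ = 16.

16 bits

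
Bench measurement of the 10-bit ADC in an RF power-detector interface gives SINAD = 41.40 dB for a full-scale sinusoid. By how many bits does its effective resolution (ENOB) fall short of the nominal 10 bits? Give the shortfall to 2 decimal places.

Effective bits = (41.40 − 1.76)/6.02 = 6.5847.
Shortfall = 10 − 6.5847 = 3.4153 bits.

3.42 bits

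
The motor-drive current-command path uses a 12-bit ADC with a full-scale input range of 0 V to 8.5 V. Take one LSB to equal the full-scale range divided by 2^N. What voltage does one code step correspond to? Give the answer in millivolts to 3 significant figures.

2.08 mV

Full-scale range = 8.5 V.
There are 2^12 = 4096 steps.
One LSB is 8.5 V / 4096 = 2.08 mV.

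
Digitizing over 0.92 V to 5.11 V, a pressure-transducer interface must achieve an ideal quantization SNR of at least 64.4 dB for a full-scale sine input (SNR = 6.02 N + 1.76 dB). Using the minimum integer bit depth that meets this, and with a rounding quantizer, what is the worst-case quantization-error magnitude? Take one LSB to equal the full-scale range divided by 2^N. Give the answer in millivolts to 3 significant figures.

1.02 mV

The full-scale span is 5.11 − (0.92) = 4.19 V.
Required N = ⌈(64.4 − 1.76)/6.02⌉ = ⌈10.405⌉ = 11.
LSB = 4.19 V ÷ 2^11 = 4.19/2048 V = 2.0459 mV.
|e|_max = LSB/2 = 1.02 mV.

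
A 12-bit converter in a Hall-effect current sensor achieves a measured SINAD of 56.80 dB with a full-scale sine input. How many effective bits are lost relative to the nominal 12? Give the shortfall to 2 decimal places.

2.86 bits

ENOB = (SINAD − 1.76)/6.02 = (56.80 − 1.76)/6.02 = 9.1429 bits.
Shortfall = 12 − 9.1429 = 2.8571 bits.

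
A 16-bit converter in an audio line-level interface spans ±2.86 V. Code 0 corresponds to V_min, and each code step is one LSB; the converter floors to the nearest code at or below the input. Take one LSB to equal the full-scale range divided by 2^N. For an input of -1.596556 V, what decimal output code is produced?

14475

Full-scale range = 2.86 V − (-2.86 V) = 5.72 V. LSB = 5.72 V / 2^16 ≈ 87.28 µV.
V_in − V_min = -1.596556 − (-2.86) = 1.263444 V.
Divide by LSB: 1.263444 × 65536/5.72 = 14475.7108.
Truncating gives code 14475.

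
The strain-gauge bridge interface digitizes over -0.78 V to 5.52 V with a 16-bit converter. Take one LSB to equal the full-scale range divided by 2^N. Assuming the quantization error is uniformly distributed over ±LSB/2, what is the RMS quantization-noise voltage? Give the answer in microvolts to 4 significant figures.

The full-scale span is 5.52 − (-0.78) = 6.3 V.
One LSB is 6.3 V / 65536 = 96.1304 µV.
σ_q = LSB/√12 = 96.1304 µV/3.4641 = 27.75 µV.

27.75 µV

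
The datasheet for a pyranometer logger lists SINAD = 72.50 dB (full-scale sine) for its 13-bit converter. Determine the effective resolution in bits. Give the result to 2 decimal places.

ENOB = (72.50 − 1.76)/6.02 = 11.7508 bits.

11.75 bits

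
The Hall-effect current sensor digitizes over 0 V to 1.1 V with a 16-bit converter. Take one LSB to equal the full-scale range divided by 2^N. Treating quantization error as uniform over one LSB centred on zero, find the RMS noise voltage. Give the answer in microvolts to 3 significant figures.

Full-scale range = 1.1 V.
LSB = 1.1 V / 2^16 = 16.785 µV.
σ_q = LSB/√12 = 16.785 µV/3.4641 = 4.85 µV.

4.85 µV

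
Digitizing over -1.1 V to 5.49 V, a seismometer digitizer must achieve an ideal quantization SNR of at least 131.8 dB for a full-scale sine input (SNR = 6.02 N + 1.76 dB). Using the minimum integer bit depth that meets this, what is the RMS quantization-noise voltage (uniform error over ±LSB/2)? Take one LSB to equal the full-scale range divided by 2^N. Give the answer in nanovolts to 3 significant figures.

454 nV

The full-scale span is 5.49 − (-1.1) = 6.59 V.
N ≥ (131.8 − 1.76)/6.02 = 21.601 → N_min = 22.
One LSB is 6.59 V / 4194304 = 1.5712 µV.
V_rms = LSB/√12 = 454 nV.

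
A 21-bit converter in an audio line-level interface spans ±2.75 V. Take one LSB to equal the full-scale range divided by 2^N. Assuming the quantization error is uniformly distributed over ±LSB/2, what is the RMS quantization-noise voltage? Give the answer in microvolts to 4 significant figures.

Full-scale range = 2.75 V − (-2.75 V) = 5.5 V.
LSB = 5.5 V / 2^21 = 2.62260 µV.
RMS of a uniform error over width LSB is LSB/√12 = 0.7571 µV.

0.7571 µV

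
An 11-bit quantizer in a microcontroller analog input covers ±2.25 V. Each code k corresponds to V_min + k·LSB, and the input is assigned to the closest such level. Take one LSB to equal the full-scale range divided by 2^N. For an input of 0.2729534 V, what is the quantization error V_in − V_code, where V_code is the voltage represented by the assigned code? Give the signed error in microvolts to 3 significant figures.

+492 µV

Range = 2.25 − (-2.25) = 4.5 V. LSB = 4.5 V / 2^11 ≈ 2.197 mV.
(0.2729534 − (-2.25)) / LSB = 2.5229534 × 2048/4.5 = 1148.2241. Nearest integer: k = 1148.
Reconstructed level: -2.25 + 1148 × 4.5/2048 V = 0.2724609375 V.
V_in − V_code = 0.2729534 − (0.2724609375) = +492 µV.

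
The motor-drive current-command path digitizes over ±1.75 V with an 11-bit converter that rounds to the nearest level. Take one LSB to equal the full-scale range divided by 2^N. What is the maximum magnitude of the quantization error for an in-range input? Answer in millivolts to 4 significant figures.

0.8545 mV

Span: 1.75 V − (-1.75 V) = 3.5 V.
Step size = 3.5/2048 V = 1.70898 mV.
Worst-case error for round-to-nearest is half an LSB: 0.8545 mV.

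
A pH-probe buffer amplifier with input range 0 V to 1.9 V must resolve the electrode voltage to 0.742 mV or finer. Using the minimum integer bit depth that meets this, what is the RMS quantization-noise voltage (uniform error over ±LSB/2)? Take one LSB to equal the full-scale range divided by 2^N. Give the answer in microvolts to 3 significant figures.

V_FS = 1.9 V.
Need 2^N ≥ 1.9 V / 0.742 mV = 2561 → N_min = 12.
One LSB is 1.9 V / 4096 = 463.87 µV.
RMS noise = LSB/√12 = 134 µV.

134 µV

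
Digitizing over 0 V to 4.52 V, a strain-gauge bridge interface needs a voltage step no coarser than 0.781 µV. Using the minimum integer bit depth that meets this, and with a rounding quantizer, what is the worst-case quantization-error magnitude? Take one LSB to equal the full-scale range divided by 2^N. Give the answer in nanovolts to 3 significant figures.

Range is 4.52 V.
Levels needed ≥ 4.52/0.781 µV = 5.787e6. 2^23 = 8388608 suffices, so N_min = 23.
LSB = 4.52 V ÷ 2^23 = 4.52/8388608 V = 0.53883 µV.
Max error for round-to-nearest is LSB/2 = 269 nV.

269 nV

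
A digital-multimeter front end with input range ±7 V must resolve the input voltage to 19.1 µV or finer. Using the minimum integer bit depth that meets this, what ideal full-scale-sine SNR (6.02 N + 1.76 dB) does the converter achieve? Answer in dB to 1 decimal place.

122.2 dB

Range = 7 − (-7) = 14 V.
Levels needed ≥ 14/19.1 µV = 733000. 2^20 = 1048576 suffices, so N_min = 20.
SNR = 6.02 × 20 + 1.76 = 122.16 dB.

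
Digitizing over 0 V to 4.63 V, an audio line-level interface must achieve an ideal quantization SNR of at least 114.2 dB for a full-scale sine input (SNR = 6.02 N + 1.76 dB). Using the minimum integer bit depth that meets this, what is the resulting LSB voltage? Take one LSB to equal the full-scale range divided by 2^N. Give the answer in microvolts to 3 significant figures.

Span = 4.63 V.
Required N = ⌈(114.2 − 1.76)/6.02⌉ = ⌈18.678⌉ = 19.
One LSB is 4.63 V / 524288 = 8.83 µV.

8.83 µV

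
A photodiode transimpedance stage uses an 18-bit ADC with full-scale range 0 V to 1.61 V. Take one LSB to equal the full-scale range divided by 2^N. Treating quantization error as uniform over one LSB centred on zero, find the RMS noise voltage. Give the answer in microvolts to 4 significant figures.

1.773 µV

Range is 1.61 V.
LSB = 1.61 V / 2^18 = 6.14166 µV.
For a uniform distribution on [−LSB/2, +LSB/2], V_rms = LSB/√12 = 6.14166 µV/3.4641 = 1.773 µV.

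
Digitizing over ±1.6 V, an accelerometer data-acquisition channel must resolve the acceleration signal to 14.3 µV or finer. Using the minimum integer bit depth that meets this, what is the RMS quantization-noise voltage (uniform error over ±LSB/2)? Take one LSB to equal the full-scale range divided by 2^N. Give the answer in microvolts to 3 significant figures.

3.52 µV

Full-scale range = 1.6 V − (-1.6 V) = 3.2 V.
Levels needed ≥ 3.2/14.3 µV = 223800. 2^18 = 262144 suffices, so N_min = 18.
LSB = 3.2 V ÷ 2^18 = 3.2/262144 V = 12.207 µV.
RMS noise = LSB/√12 = 3.52 µV.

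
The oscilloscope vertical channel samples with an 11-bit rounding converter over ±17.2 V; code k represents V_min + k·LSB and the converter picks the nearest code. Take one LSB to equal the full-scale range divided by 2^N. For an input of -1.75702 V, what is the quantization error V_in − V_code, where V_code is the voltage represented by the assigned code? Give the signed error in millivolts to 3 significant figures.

+6.65 mV

Full-scale range = 17.2 V − (-17.2 V) = 34.4 V. LSB = 34.4 V / 2^11 ≈ 16.80 mV.
Position in LSBs: (-1.75702 − (-17.2)) × 2048/34.4 = 919.3960; rounding gives k = 919.
V_code = V_min + k × range/2^11 = -17.2 + 919 × 34.4/2048 = -1.763671875 V.
Error = V_in − V_code = -1.75702 − (-1.763671875) = +6.65 mV.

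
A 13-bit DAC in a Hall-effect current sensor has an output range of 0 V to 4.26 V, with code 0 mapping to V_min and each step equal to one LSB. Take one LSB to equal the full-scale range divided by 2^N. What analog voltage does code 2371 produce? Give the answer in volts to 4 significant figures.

Range is 4.26 V. LSB = 4.26 V / 2^13.
V_out = 0 + 2371 × (4.26/8192) V
      = 0 + 1.23297 = 1.23297 V.

1.233 V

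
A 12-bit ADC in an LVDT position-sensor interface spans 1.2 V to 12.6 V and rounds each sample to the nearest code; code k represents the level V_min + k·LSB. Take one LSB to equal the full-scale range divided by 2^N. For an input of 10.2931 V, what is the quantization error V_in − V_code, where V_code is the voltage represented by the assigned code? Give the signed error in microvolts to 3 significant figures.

Range = 12.6 − (1.2) = 11.4 V. LSB = 11.4 V / 2^12 ≈ 2.783 mV.
(V_in − V_min)/LSB = (10.2931 − (1.2)) × 4096/11.4 = 3267.1349 → nearest code k = 3267.
V_code = 1.2 + (3267/4096) × 11.4 = 10.29272461 V.
V_in − V_code = 10.2931 − (10.29272461) = +375 µV.

+375 µV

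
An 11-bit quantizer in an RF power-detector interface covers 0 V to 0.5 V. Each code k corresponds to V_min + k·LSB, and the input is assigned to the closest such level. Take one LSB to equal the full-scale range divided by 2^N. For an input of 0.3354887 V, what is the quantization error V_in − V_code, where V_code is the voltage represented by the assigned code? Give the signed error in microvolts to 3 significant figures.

+39.5 µV

Span = 0.5 V. LSB = 0.5 V / 2^11 ≈ 244.1 µV.
(V_in − V_min)/LSB = (0.3354887 − (0)) × 2048/0.5 = 1374.1617 → nearest code k = 1374.
Reconstructed level: 0 + 1374 × 0.5/2048 V = 0.3354492188 V.
Error = V_in − V_code = 0.3354887 − (0.3354492188) = +39.5 µV.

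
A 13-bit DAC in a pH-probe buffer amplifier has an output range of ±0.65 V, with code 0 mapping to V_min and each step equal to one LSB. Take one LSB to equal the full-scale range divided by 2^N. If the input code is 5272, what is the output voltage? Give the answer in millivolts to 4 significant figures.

Full-scale range = 0.65 V − (-0.65 V) = 1.3 V. LSB = 1.3 V / 2^13.
Output = V_min + (5272/8192) × range = -0.65 + 0.643555 × 1.3 V
      = -0.65 V + 0.836621 V = 0.186621 V.

186.6 mV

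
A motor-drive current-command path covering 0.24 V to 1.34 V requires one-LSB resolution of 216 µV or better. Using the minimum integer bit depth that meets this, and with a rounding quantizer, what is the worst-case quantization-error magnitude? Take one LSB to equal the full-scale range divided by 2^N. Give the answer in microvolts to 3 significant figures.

Full-scale range = 1.34 V − (0.24 V) = 1.1 V.
Required number of levels: 1.1/216 µV = 5092.6; smallest N with 2^N ≥ that is 13.
Step size = 1.1/8192 V = 134.28 µV.
|e|_max = LSB/2 = 67.1 µV.

67.1 µV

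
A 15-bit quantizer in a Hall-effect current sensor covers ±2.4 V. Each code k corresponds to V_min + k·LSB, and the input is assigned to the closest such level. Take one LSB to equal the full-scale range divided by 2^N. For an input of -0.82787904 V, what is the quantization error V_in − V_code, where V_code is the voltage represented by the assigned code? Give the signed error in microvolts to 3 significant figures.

Span: 2.4 V − (-2.4 V) = 4.8 V. LSB = 4.8 V / 2^15 ≈ 146.5 µV.
(V_in − V_min)/LSB = (-0.82787904 − (-2.4)) × 32768/4.8 = 10732.3458 → nearest code k = 10732.
V_code = -2.4 + (10732/32768) × 4.8 = -0.82792968750 V.
V_in − V_code = -0.82787904 − (-0.82792968750) = +50.6 µV.

+50.6 µV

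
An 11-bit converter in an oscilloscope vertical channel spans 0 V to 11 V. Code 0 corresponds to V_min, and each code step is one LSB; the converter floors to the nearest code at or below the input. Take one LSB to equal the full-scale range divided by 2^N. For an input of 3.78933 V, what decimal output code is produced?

705

Span = 11 V. LSB = 11 V / 2^11 ≈ 5.371 mV.
(V_in − V_min) × 2^11/range = (3.78933 − (0)) × 2048/11 = 705.504.
Floor → code = 705.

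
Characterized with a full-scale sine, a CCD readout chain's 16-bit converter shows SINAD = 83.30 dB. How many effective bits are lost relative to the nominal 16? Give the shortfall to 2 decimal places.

Effective bits = (83.30 − 1.76)/6.02 = 13.5449.
16 − 13.5449 = 2.46 bits below nominal.

2.46 bits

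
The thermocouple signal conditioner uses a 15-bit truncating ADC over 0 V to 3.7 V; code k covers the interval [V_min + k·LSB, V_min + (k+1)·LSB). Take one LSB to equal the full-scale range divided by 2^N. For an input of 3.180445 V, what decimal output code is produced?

28166

V_FS = 3.7 V. LSB = 3.7 V / 2^15 ≈ 112.9 µV.
code = ⌊(V_in − V_min)/LSB⌋ = ⌊(V_in − V_min) × 2^15 / range⌋
     = ⌊(3.180445 − (0)) × 32768 / 3.7⌋ = ⌊3.180445 × 32768/3.7⌋
     = ⌊28166.709⌋ = 28166.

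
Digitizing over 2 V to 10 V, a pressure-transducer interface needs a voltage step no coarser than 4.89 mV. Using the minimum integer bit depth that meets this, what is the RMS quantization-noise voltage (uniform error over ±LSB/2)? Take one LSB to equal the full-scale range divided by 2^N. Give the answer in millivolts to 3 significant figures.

1.13 mV

Full-scale range = 10 V − (2 V) = 8 V.
Levels needed ≥ 8/4.89 mV = 1636. 2^11 = 2048 suffices, so N_min = 11.
Step size = 8/2048 V = 3.9063 mV.
σ_q = LSB/√12 = 3.9063 mV/3.4641 = 1.13 mV.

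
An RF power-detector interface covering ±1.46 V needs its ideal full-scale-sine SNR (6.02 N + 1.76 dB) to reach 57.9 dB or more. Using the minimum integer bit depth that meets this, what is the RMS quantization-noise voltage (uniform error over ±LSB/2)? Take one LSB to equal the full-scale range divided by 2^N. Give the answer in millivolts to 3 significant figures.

0.823 mV

Range = 1.46 − (-1.46) = 2.92 V.
Required N = ⌈(57.9 − 1.76)/6.02⌉ = ⌈9.326⌉ = 10.
LSB = 2.92 V ÷ 2^10 = 2.92/1024 V = 2.8516 mV.
σ_q = LSB/√12 = 2.8516 mV/3.4641 = 0.823 mV.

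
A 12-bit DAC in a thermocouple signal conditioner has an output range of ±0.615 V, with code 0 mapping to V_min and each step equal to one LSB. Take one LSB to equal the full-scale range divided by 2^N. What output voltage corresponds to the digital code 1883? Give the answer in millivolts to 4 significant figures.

-49.55 mV

Full-scale range = 0.615 V − (-0.615 V) = 1.23 V. LSB = 1.23 V / 2^12.
Output = V_min + (1883/4096) × range = -0.615 + 0.459717 × 1.23 V
      = -0.615 + 0.565452 = -0.0495483 V.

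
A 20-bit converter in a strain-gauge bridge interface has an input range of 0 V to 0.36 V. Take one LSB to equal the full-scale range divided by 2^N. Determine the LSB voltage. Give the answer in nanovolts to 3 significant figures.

343 nV

Span = 0.36 V.
There are 2^20 = 1048576 steps.
LSB = 0.36 V / 2^20 = 343 nV.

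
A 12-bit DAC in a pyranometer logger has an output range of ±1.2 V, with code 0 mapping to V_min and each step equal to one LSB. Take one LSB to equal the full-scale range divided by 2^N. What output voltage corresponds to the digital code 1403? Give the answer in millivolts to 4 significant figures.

Range = 1.2 − (-1.2) = 2.4 V. LSB = 2.4 V / 2^12.
V_out = -1.2 + 1403 × (2.4/4096) V
      = -1.2 + 0.822070 = -0.377930 V.

-377.9 mV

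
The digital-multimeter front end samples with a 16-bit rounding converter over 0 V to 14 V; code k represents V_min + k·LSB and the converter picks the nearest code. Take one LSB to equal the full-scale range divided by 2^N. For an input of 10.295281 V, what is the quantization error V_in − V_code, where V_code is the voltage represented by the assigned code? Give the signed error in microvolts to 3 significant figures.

−68.1 µV

Full-scale range = 14 V. LSB = 14 V / 2^16 ≈ 213.6 µV.
(10.295281 − (0)) / LSB = 10.295281 × 65536/14 = 48193.6811. Nearest integer: k = 48194.
Reconstructed level: 0 + 48194 × 14/65536 V = 10.295349121 V.
V_in − V_code = 10.295281 − (10.295349121) = −68.1 µV.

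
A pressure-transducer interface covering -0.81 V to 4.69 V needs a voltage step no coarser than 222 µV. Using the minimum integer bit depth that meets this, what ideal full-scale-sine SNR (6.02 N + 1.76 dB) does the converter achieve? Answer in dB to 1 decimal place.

92.1 dB

Full-scale range = 4.69 V − (-0.81 V) = 5.5 V.
Required number of levels: 5.5/222 µV = 24775; smallest N with 2^N ≥ that is 15.
6.02(15) + 1.76 = 92.06 dB.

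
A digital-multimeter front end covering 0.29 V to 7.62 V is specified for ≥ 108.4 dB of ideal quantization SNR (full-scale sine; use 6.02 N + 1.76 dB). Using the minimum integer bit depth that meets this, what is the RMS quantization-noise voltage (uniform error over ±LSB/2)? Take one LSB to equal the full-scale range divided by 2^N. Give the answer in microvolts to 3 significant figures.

Range = 7.62 − (0.29) = 7.33 V.
N ≥ (108.4 − 1.76)/6.02 = 17.714 → N_min = 18.
LSB = 7.33 V ÷ 2^18 = 7.33/262144 V = 27.962 µV.
V_rms = LSB/√12 = 8.07 µV.

8.07 µV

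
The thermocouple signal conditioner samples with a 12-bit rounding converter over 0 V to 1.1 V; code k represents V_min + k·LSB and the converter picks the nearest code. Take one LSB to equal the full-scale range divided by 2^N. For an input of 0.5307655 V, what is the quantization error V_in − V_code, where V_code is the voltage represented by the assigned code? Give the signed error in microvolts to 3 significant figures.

Full-scale range = 1.1 V. LSB = 1.1 V / 2^12 ≈ 268.6 µV.
(V_in − V_min)/LSB = (0.5307655 − (0)) × 4096/1.1 = 1976.3777 → nearest code k = 1976.
Reconstructed level: 0 + 1976 × 1.1/4096 V = 0.5306640625 V.
Error = V_in − V_code = 0.5307655 − (0.5306640625) = +101 µV.

+101 µV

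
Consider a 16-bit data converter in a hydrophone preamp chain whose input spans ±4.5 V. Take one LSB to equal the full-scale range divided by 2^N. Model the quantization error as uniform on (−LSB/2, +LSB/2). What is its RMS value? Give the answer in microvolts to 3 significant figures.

39.6 µV

Span: 4.5 V − (-4.5 V) = 9 V.
LSB = 9 V ÷ 2^16 = 9/65536 V = 137.33 µV.
V_rms = LSB/√12 = 137.33 µV / √12 = 39.6 µV.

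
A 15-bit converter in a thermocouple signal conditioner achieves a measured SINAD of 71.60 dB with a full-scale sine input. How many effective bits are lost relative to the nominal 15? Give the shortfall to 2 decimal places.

ENOB = (SINAD − 1.76)/6.02 = (71.60 − 1.76)/6.02 = 11.6013 bits.
Lost resolution: 15 − 11.6013 = 3.3987 bits.

3.40 bits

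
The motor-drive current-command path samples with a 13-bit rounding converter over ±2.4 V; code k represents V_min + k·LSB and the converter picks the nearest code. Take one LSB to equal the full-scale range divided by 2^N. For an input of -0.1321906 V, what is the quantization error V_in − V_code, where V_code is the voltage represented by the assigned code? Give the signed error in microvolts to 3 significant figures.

The full-scale span is 2.4 − (-2.4) = 4.8 V. LSB = 4.8 V / 2^13 ≈ 0.5859 mV.
(-0.1321906 − (-2.4)) / LSB = 2.2678094 × 8192/4.8 = 3870.3947. Nearest integer: k = 3870.
Reconstructed level: -2.4 + 3870 × 4.8/8192 V = -0.1324218750 V.
e = -0.1321906 − (-0.1324218750) = +231 µV.

+231 µV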